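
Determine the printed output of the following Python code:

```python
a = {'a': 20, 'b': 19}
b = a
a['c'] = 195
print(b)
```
{'a': 20, 'b': 19, 'c': 195}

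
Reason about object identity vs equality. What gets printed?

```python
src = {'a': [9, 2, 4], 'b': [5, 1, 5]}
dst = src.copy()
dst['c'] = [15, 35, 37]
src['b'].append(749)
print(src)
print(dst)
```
{'a': [9, 2, 4], 'b': [5, 1, 5, 749]}
{'a': [9, 2, 4], 'b': [5, 1, 5, 749], 'c': [15, 35, 37]}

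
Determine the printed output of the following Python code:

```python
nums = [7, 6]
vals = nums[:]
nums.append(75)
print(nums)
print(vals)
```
[7, 6, 75]
[7, 6]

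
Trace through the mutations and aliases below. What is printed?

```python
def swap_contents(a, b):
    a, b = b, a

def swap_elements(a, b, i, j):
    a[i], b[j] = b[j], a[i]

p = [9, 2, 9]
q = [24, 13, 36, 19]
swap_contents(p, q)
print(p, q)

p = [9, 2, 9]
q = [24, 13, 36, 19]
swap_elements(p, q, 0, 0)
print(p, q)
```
[9, 2, 9] [24, 13, 36, 19]
[24, 2, 9] [9, 13, 36, 19]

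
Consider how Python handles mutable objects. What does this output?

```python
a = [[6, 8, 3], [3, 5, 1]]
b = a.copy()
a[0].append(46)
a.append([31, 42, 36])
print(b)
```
[[6, 8, 3, 46], [3, 5, 1]]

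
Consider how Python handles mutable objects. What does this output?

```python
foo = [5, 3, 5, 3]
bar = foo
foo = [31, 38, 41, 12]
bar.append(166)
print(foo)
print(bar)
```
[31, 38, 41, 12]
[5, 3, 5, 3, 166]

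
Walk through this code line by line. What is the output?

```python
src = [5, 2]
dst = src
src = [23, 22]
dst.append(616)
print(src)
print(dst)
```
[23, 22]
[5, 2, 616]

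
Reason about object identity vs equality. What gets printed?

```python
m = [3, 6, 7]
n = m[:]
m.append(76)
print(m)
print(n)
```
[3, 6, 7, 76]
[3, 6, 7]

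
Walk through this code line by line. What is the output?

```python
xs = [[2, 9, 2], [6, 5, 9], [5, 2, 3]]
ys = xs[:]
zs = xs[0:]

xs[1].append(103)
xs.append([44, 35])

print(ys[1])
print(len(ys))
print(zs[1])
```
[6, 5, 9, 103]
3
[6, 5, 9, 103]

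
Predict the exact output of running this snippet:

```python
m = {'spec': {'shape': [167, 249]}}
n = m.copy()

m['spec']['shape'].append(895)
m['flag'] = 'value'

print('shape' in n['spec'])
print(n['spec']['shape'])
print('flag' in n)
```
True
[167, 249, 895]
False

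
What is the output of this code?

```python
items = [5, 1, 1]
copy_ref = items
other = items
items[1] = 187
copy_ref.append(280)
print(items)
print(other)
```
[5, 187, 1, 280]
[5, 187, 1, 280]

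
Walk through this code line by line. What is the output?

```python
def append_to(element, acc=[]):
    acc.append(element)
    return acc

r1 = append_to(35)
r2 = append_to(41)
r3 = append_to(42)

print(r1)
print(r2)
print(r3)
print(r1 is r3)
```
[35, 41, 42]
[35, 41, 42]
[35, 41, 42]
True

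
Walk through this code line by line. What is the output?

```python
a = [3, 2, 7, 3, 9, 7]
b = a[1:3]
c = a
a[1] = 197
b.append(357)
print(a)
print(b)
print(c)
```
[3, 197, 7, 3, 9, 7]
[2, 7, 357]
[3, 197, 7, 3, 9, 7]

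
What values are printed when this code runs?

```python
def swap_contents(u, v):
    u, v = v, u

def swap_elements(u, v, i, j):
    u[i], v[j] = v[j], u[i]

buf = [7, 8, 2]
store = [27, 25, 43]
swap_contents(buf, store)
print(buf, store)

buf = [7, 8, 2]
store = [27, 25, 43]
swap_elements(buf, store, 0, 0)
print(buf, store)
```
[7, 8, 2] [27, 25, 43]
[27, 8, 2] [7, 25, 43]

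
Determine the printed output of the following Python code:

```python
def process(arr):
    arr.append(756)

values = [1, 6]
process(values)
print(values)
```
[1, 6, 756]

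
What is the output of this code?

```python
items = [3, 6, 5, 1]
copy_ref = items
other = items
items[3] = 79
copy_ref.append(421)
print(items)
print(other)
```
[3, 6, 5, 79, 421]
[3, 6, 5, 79, 421]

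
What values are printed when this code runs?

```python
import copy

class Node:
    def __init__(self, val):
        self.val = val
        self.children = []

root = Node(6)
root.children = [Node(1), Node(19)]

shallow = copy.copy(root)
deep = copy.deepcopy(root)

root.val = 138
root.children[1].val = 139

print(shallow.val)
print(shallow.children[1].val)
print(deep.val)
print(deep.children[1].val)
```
6
139
6
19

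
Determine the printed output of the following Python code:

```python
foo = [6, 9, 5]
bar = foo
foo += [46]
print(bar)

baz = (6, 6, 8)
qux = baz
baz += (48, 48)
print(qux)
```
[6, 9, 5, 46]
(6, 6, 8)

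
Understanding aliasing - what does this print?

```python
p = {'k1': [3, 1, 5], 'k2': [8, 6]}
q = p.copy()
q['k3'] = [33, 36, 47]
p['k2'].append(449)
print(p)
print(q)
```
{'k1': [3, 1, 5], 'k2': [8, 6, 449]}
{'k1': [3, 1, 5], 'k2': [8, 6, 449], 'k3': [33, 36, 47]}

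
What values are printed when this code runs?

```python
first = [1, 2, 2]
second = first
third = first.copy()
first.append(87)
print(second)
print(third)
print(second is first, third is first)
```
[1, 2, 2, 87]
[1, 2, 2]
True False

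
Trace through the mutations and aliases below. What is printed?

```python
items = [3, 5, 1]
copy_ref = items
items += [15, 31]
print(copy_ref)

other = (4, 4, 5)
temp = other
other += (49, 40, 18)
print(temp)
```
[3, 5, 1, 15, 31]
(4, 4, 5)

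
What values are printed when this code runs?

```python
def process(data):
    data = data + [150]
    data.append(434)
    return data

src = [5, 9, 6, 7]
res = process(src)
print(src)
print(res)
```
[5, 9, 6, 7]
[5, 9, 6, 7, 150, 434]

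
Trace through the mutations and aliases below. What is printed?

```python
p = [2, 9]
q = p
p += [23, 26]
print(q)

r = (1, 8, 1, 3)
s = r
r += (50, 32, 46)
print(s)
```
[2, 9, 23, 26]
(1, 8, 1, 3)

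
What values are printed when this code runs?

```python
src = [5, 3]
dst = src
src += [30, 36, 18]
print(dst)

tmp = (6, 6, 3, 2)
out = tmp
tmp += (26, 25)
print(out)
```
[5, 3, 30, 36, 18]
(6, 6, 3, 2)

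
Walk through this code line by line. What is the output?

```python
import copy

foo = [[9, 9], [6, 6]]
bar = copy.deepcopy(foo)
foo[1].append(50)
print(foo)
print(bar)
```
[[9, 9], [6, 6, 50]]
[[9, 9], [6, 6]]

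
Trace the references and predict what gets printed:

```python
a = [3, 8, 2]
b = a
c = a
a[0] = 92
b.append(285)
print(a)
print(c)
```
[92, 8, 2, 285]
[92, 8, 2, 285]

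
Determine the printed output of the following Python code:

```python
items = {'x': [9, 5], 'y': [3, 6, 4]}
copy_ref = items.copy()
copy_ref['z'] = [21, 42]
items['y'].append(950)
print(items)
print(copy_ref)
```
{'x': [9, 5], 'y': [3, 6, 4, 950]}
{'x': [9, 5], 'y': [3, 6, 4, 950], 'z': [21, 42]}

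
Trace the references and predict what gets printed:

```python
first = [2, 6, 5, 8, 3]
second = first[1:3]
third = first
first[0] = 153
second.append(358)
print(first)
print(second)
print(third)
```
[153, 6, 5, 8, 3]
[6, 5, 358]
[153, 6, 5, 8, 3]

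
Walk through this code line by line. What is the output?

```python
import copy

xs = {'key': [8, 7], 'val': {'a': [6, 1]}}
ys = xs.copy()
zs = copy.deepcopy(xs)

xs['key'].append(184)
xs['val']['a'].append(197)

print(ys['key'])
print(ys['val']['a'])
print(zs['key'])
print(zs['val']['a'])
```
[8, 7, 184]
[6, 1, 197]
[8, 7]
[6, 1]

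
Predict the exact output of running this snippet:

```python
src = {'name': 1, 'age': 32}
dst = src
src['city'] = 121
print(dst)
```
{'name': 1, 'age': 32, 'city': 121}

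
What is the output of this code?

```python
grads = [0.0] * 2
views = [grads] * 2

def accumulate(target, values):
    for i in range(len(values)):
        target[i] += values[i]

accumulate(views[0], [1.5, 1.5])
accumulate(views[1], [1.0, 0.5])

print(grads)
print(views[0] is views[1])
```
[2.5, 2.0]
True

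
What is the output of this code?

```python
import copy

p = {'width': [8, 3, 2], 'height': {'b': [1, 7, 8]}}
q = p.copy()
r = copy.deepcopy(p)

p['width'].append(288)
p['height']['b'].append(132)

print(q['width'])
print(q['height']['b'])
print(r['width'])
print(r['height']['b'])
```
[8, 3, 2, 288]
[1, 7, 8, 132]
[8, 3, 2]
[1, 7, 8]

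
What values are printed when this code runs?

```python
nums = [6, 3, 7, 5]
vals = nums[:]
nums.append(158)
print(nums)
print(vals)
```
[6, 3, 7, 5, 158]
[6, 3, 7, 5]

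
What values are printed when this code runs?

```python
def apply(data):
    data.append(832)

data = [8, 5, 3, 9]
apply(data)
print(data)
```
[8, 5, 3, 9, 832]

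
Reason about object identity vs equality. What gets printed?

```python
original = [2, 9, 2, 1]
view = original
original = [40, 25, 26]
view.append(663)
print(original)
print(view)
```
[40, 25, 26]
[2, 9, 2, 1, 663]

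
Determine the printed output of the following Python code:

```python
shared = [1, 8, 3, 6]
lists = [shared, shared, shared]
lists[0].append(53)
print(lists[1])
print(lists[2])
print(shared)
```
[1, 8, 3, 6, 53]
[1, 8, 3, 6, 53]
[1, 8, 3, 6, 53]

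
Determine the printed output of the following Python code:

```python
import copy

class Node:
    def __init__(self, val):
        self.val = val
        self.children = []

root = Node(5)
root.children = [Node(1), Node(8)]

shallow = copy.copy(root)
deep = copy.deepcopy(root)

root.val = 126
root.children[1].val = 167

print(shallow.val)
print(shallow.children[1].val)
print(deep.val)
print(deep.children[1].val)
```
5
167
5
8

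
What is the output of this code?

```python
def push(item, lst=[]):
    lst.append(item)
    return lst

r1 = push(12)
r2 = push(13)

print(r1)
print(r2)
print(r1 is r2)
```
[12, 13]
[12, 13]
True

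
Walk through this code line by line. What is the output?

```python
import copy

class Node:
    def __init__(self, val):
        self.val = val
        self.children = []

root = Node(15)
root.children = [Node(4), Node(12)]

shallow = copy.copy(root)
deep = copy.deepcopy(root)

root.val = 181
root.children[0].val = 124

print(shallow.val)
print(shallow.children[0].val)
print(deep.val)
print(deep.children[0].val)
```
15
124
15
4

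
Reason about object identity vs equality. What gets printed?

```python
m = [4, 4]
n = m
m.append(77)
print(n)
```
[4, 4, 77]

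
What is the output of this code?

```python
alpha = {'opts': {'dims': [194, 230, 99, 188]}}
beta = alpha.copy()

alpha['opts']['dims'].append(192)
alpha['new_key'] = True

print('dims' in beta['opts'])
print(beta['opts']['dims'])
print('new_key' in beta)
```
True
[194, 230, 99, 188, 192]
False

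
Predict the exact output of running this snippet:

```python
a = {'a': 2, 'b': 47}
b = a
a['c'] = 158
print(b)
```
{'a': 2, 'b': 47, 'c': 158}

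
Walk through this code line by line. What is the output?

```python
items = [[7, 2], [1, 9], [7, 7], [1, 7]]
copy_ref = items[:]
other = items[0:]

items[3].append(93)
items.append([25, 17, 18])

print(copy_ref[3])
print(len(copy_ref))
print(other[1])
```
[1, 7, 93]
4
[1, 9]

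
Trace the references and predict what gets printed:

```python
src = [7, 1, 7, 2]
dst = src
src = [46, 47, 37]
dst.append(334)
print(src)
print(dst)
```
[46, 47, 37]
[7, 1, 7, 2, 334]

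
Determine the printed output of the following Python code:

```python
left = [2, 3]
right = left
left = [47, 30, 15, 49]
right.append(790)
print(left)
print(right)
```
[47, 30, 15, 49]
[2, 3, 790]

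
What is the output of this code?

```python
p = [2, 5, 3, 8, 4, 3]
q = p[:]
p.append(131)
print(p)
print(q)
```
[2, 5, 3, 8, 4, 3, 131]
[2, 5, 3, 8, 4, 3]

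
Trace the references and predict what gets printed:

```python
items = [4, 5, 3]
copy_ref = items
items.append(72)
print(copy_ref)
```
[4, 5, 3, 72]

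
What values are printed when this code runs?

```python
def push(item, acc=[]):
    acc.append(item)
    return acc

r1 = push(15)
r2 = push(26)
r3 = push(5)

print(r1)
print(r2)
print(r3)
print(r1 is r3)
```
[15, 26, 5]
[15, 26, 5]
[15, 26, 5]
True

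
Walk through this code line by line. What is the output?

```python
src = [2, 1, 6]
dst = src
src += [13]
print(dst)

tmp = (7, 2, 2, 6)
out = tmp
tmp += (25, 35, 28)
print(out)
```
[2, 1, 6, 13]
(7, 2, 2, 6)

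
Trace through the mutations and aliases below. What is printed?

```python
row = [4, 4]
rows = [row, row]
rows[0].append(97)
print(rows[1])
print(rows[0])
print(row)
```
[4, 4, 97]
[4, 4, 97]
[4, 4, 97]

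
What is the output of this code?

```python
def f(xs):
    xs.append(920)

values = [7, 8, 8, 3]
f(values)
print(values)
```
[7, 8, 8, 3, 920]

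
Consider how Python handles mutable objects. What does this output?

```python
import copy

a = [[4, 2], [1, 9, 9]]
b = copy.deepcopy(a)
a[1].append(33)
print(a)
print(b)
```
[[4, 2], [1, 9, 9, 33]]
[[4, 2], [1, 9, 9]]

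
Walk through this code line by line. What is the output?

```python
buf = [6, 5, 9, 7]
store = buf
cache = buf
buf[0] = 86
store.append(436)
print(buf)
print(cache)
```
[86, 5, 9, 7, 436]
[86, 5, 9, 7, 436]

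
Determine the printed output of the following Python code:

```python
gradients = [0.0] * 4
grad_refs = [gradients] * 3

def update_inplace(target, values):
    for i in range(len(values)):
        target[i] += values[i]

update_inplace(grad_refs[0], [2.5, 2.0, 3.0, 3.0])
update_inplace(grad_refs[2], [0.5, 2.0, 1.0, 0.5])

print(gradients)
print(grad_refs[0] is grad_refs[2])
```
[3.0, 4.0, 4.0, 3.5]
True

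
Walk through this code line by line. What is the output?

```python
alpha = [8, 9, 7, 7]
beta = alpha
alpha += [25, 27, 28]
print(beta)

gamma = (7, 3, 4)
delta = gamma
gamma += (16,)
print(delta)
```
[8, 9, 7, 7, 25, 27, 28]
(7, 3, 4)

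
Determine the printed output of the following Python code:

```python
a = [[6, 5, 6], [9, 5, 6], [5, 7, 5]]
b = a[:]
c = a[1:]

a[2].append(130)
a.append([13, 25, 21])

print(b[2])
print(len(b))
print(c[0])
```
[5, 7, 5, 130]
3
[9, 5, 6]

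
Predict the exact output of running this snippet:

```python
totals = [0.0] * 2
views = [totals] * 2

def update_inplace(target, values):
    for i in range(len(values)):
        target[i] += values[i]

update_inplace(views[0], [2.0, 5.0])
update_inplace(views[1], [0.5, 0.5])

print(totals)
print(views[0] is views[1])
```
[2.5, 5.5]
True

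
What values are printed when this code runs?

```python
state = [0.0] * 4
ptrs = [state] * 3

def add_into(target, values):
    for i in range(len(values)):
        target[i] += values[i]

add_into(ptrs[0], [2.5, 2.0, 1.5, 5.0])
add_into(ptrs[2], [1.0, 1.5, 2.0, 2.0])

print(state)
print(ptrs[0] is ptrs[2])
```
[3.5, 3.5, 3.5, 7.0]
True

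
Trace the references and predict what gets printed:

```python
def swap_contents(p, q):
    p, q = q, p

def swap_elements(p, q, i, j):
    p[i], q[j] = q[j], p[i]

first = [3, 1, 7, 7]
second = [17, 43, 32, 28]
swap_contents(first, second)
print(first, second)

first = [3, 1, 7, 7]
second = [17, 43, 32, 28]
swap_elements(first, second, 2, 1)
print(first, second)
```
[3, 1, 7, 7] [17, 43, 32, 28]
[3, 1, 43, 7] [17, 7, 32, 28]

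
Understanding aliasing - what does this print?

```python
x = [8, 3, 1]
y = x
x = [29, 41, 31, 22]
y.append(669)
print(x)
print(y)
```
[29, 41, 31, 22]
[8, 3, 1, 669]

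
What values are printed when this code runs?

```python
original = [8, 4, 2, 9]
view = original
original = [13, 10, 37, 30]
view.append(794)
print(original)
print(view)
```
[13, 10, 37, 30]
[8, 4, 2, 9, 794]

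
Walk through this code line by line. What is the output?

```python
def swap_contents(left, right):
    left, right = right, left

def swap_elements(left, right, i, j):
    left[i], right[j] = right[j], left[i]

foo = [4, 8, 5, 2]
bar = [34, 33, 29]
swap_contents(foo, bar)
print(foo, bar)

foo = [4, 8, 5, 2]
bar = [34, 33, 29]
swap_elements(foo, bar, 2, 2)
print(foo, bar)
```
[4, 8, 5, 2] [34, 33, 29]
[4, 8, 29, 2] [34, 33, 5]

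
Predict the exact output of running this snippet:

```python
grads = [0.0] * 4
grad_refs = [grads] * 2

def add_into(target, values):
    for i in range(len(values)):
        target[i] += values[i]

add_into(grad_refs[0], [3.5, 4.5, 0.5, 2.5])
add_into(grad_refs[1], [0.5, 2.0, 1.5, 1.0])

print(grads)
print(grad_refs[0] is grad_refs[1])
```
[4.0, 6.5, 2.0, 3.5]
True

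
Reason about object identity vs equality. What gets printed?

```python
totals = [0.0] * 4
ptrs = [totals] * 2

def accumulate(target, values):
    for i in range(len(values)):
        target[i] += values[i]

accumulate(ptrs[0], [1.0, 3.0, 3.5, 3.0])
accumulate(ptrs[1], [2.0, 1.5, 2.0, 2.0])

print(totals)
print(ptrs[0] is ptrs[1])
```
[3.0, 4.5, 5.5, 5.0]
True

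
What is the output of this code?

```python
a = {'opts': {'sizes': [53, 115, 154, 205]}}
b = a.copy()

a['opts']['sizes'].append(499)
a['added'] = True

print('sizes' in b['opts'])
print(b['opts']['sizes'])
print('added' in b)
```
True
[53, 115, 154, 205, 499]
False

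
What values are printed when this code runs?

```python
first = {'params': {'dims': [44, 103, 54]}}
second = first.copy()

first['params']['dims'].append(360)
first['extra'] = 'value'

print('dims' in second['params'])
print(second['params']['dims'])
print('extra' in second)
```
True
[44, 103, 54, 360]
False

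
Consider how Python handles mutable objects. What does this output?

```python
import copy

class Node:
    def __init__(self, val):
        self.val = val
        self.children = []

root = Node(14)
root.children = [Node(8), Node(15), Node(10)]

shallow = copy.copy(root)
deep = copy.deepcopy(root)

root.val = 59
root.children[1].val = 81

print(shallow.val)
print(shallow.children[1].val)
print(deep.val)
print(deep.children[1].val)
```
14
81
14
15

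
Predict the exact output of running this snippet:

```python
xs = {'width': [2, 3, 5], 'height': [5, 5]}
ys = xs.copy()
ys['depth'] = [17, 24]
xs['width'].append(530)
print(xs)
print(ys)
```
{'width': [2, 3, 5, 530], 'height': [5, 5]}
{'width': [2, 3, 5, 530], 'height': [5, 5], 'depth': [17, 24]}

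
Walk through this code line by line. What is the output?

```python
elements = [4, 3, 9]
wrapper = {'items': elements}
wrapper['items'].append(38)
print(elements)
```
[4, 3, 9, 38]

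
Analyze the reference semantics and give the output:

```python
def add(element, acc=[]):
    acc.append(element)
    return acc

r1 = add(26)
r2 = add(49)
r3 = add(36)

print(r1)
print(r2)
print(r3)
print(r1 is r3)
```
[26, 49, 36]
[26, 49, 36]
[26, 49, 36]
True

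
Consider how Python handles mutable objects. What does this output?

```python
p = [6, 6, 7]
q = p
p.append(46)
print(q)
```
[6, 6, 7, 46]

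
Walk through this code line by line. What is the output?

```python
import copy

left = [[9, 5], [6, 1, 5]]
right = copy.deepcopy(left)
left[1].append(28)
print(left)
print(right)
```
[[9, 5], [6, 1, 5, 28]]
[[9, 5], [6, 1, 5]]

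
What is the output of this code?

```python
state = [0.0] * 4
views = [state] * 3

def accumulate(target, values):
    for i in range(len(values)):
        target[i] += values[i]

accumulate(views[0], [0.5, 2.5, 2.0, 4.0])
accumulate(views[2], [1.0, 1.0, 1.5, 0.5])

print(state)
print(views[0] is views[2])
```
[1.5, 3.5, 3.5, 4.5]
True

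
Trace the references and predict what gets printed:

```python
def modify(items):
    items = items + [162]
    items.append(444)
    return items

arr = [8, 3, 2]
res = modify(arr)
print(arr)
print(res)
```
[8, 3, 2]
[8, 3, 2, 162, 444]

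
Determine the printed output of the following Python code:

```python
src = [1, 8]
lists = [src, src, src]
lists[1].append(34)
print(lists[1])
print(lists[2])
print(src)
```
[1, 8, 34]
[1, 8, 34]
[1, 8, 34]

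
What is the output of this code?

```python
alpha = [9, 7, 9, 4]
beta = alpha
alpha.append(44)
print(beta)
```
[9, 7, 9, 4, 44]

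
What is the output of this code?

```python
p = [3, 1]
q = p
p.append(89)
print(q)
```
[3, 1, 89]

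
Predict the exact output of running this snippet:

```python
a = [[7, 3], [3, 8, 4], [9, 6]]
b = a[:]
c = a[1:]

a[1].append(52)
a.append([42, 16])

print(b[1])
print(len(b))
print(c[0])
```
[3, 8, 4, 52]
3
[3, 8, 4, 52]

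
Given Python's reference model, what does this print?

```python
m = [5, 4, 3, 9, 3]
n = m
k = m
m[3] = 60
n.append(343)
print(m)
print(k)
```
[5, 4, 3, 60, 3, 343]
[5, 4, 3, 60, 3, 343]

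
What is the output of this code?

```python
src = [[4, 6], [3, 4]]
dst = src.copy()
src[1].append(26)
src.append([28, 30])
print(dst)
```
[[4, 6], [3, 4, 26]]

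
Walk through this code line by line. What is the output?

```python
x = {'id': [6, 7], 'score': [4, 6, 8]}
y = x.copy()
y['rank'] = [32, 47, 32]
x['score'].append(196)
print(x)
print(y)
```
{'id': [6, 7], 'score': [4, 6, 8, 196]}
{'id': [6, 7], 'score': [4, 6, 8, 196], 'rank': [32, 47, 32]}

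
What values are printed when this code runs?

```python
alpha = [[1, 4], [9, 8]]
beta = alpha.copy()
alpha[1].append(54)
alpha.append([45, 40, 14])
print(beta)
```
[[1, 4], [9, 8, 54]]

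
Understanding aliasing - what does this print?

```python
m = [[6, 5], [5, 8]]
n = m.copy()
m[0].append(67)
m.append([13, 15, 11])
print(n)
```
[[6, 5, 67], [5, 8]]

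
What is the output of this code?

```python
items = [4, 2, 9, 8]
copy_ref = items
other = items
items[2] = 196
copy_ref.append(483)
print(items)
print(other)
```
[4, 2, 196, 8, 483]
[4, 2, 196, 8, 483]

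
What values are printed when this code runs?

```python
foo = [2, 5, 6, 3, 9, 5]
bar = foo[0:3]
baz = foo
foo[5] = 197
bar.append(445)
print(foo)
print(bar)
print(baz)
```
[2, 5, 6, 3, 9, 197]
[2, 5, 6, 445]
[2, 5, 6, 3, 9, 197]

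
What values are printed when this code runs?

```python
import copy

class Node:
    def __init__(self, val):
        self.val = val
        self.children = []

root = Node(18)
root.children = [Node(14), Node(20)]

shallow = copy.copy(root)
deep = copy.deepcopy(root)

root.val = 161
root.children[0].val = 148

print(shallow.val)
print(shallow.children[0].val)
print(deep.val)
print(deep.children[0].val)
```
18
148
18
14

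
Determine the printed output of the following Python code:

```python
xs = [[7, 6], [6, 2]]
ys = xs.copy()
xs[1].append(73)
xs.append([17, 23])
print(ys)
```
[[7, 6], [6, 2, 73]]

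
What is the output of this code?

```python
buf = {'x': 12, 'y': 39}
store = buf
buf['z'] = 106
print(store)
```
{'x': 12, 'y': 39, 'z': 106}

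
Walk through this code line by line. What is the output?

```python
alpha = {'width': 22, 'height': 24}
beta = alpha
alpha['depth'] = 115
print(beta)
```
{'width': 22, 'height': 24, 'depth': 115}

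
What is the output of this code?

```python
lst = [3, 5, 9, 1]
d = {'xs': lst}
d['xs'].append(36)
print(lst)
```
[3, 5, 9, 1, 36]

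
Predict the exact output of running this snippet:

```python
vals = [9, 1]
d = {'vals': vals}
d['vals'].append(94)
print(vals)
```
[9, 1, 94]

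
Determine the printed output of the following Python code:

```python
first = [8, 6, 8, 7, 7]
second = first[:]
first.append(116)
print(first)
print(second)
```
[8, 6, 8, 7, 7, 116]
[8, 6, 8, 7, 7]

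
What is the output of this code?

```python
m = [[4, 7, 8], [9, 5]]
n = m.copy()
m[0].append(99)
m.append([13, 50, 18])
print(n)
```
[[4, 7, 8, 99], [9, 5]]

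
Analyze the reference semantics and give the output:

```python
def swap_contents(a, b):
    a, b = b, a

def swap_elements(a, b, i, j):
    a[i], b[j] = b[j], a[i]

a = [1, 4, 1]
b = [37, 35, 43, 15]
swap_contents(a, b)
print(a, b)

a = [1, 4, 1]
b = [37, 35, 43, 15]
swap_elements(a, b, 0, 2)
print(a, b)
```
[1, 4, 1] [37, 35, 43, 15]
[43, 4, 1] [37, 35, 1, 15]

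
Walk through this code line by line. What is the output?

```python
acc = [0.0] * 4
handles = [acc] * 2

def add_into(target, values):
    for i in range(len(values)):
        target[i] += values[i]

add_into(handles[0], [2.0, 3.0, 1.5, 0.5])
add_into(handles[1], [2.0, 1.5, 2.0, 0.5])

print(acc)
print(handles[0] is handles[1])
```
[4.0, 4.5, 3.5, 1.0]
True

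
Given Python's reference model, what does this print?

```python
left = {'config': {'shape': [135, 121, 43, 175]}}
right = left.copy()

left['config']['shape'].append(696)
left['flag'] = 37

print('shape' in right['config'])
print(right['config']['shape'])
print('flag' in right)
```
True
[135, 121, 43, 175, 696]
False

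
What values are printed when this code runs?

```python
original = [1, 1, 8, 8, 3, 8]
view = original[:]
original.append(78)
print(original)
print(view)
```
[1, 1, 8, 8, 3, 8, 78]
[1, 1, 8, 8, 3, 8]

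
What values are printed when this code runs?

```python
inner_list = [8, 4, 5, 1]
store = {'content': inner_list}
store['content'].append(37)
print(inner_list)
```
[8, 4, 5, 1, 37]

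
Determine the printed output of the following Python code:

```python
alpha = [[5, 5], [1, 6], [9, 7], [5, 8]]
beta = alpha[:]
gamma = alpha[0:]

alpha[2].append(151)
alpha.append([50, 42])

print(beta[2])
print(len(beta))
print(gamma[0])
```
[9, 7, 151]
4
[5, 5]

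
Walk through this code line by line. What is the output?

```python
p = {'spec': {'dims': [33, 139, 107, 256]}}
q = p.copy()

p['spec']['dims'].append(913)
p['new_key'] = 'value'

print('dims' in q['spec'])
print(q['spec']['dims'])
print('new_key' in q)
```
True
[33, 139, 107, 256, 913]
False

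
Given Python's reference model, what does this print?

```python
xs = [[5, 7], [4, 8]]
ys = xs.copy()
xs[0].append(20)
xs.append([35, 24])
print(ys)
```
[[5, 7, 20], [4, 8]]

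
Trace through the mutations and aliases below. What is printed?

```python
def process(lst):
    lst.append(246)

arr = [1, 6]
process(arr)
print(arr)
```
[1, 6, 246]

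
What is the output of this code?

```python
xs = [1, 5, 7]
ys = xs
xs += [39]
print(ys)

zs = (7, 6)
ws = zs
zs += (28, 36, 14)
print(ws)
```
[1, 5, 7, 39]
(7, 6)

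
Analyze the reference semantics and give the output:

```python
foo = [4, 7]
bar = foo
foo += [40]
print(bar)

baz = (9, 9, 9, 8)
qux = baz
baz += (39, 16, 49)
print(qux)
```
[4, 7, 40]
(9, 9, 9, 8)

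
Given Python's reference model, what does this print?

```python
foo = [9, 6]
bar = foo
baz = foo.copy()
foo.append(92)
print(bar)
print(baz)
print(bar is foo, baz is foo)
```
[9, 6, 92]
[9, 6]
True False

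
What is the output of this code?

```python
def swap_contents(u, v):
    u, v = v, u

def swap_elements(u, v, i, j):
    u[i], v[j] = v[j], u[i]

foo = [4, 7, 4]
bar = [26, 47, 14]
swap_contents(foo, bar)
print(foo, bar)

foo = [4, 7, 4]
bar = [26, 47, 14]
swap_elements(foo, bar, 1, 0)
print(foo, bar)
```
[4, 7, 4] [26, 47, 14]
[4, 26, 4] [7, 47, 14]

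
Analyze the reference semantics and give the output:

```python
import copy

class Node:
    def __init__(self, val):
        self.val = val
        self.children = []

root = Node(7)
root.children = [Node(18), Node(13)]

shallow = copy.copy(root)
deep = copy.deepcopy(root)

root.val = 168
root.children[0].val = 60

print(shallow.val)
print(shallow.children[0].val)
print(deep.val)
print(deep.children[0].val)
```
7
60
7
18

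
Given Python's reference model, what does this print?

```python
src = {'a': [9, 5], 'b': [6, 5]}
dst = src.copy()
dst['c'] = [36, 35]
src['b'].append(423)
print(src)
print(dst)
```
{'a': [9, 5], 'b': [6, 5, 423]}
{'a': [9, 5], 'b': [6, 5, 423], 'c': [36, 35]}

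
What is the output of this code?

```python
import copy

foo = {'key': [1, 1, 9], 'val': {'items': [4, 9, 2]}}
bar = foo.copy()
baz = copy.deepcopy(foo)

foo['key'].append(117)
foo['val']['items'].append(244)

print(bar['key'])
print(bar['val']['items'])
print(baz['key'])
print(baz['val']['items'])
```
[1, 1, 9, 117]
[4, 9, 2, 244]
[1, 1, 9]
[4, 9, 2]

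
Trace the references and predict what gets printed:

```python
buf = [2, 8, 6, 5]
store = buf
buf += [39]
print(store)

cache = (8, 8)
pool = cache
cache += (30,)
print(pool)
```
[2, 8, 6, 5, 39]
(8, 8)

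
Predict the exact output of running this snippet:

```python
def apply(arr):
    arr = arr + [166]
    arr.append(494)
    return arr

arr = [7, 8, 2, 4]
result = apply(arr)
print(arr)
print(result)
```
[7, 8, 2, 4]
[7, 8, 2, 4, 166, 494]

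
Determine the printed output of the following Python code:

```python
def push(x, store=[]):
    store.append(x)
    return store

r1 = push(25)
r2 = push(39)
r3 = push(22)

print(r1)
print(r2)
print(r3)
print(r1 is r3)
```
[25, 39, 22]
[25, 39, 22]
[25, 39, 22]
True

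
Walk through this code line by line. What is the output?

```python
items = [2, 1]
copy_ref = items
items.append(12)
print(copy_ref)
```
[2, 1, 12]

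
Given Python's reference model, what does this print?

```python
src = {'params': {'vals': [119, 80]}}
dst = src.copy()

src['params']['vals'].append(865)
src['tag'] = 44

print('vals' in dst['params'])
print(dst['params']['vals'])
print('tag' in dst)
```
True
[119, 80, 865]
False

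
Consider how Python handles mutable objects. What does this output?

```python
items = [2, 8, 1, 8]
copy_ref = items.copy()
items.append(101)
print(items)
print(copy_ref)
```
[2, 8, 1, 8, 101]
[2, 8, 1, 8]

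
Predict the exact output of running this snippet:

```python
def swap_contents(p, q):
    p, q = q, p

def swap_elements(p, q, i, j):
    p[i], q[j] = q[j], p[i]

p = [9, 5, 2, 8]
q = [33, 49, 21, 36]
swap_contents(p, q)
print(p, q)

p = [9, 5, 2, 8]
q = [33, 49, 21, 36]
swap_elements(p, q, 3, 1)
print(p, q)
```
[9, 5, 2, 8] [33, 49, 21, 36]
[9, 5, 2, 49] [33, 8, 21, 36]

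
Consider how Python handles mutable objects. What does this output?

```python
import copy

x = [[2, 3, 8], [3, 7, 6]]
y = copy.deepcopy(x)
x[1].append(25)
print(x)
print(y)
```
[[2, 3, 8], [3, 7, 6, 25]]
[[2, 3, 8], [3, 7, 6]]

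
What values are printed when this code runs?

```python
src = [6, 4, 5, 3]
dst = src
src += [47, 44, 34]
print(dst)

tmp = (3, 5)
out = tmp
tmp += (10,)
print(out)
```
[6, 4, 5, 3, 47, 44, 34]
(3, 5)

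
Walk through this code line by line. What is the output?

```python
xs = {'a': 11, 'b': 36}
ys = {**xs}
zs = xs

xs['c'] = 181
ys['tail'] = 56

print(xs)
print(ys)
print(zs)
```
{'a': 11, 'b': 36, 'c': 181}
{'a': 11, 'b': 36, 'tail': 56}
{'a': 11, 'b': 36, 'c': 181}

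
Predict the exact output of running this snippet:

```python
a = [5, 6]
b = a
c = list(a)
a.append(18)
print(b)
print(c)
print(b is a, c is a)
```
[5, 6, 18]
[5, 6]
True False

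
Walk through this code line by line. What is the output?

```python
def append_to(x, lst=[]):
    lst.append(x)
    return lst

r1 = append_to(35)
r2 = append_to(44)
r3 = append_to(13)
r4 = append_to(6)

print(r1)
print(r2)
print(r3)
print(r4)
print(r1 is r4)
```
[35, 44, 13, 6]
[35, 44, 13, 6]
[35, 44, 13, 6]
[35, 44, 13, 6]
True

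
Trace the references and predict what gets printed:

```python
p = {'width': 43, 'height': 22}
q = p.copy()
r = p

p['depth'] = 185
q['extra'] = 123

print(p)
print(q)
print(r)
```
{'width': 43, 'height': 22, 'depth': 185}
{'width': 43, 'height': 22, 'extra': 123}
{'width': 43, 'height': 22, 'depth': 185}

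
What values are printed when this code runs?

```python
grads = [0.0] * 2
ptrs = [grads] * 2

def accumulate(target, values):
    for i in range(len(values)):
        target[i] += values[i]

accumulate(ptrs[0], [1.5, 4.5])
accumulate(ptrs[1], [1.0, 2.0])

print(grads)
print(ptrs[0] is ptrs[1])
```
[2.5, 6.5]
True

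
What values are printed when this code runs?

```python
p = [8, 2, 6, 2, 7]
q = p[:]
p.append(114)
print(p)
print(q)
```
[8, 2, 6, 2, 7, 114]
[8, 2, 6, 2, 7]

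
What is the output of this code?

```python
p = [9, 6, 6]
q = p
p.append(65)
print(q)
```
[9, 6, 6, 65]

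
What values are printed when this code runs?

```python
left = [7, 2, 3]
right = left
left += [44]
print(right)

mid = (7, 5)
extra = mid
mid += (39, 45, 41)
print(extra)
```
[7, 2, 3, 44]
(7, 5)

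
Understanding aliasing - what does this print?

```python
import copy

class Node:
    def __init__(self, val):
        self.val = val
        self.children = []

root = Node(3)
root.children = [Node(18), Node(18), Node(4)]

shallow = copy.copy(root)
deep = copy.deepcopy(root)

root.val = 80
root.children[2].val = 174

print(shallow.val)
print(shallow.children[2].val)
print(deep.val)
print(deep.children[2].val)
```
3
174
3
4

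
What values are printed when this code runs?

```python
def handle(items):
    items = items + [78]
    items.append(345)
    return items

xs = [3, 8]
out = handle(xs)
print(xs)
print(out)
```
[3, 8]
[3, 8, 78, 345]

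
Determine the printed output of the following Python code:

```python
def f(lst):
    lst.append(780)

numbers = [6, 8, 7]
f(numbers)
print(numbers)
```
[6, 8, 7, 780]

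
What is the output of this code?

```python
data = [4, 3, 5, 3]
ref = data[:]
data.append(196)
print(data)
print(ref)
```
[4, 3, 5, 3, 196]
[4, 3, 5, 3]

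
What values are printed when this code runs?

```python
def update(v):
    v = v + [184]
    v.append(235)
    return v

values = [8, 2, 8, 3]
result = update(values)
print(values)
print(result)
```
[8, 2, 8, 3]
[8, 2, 8, 3, 184, 235]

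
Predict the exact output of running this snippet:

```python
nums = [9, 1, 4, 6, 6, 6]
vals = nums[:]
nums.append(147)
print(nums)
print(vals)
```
[9, 1, 4, 6, 6, 6, 147]
[9, 1, 4, 6, 6, 6]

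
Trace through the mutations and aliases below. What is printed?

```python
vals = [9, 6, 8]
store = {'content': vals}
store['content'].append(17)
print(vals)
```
[9, 6, 8, 17]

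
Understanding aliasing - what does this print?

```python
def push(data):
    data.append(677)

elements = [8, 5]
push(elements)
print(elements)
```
[8, 5, 677]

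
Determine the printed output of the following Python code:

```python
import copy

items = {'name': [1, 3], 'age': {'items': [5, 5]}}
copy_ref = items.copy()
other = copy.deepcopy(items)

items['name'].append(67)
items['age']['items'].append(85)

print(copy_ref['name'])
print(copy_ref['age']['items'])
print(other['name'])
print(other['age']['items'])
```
[1, 3, 67]
[5, 5, 85]
[1, 3]
[5, 5]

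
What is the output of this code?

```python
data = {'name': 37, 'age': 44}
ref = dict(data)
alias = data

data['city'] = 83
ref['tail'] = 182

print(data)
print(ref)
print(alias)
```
{'name': 37, 'age': 44, 'city': 83}
{'name': 37, 'age': 44, 'tail': 182}
{'name': 37, 'age': 44, 'city': 83}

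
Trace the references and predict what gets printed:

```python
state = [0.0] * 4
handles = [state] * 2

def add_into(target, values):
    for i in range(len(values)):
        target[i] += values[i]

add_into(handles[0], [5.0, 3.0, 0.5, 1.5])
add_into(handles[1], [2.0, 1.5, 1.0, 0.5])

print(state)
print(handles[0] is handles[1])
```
[7.0, 4.5, 1.5, 2.0]
True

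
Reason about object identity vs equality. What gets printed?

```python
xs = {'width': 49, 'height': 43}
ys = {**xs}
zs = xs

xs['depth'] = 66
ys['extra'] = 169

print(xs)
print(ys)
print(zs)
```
{'width': 49, 'height': 43, 'depth': 66}
{'width': 49, 'height': 43, 'extra': 169}
{'width': 49, 'height': 43, 'depth': 66}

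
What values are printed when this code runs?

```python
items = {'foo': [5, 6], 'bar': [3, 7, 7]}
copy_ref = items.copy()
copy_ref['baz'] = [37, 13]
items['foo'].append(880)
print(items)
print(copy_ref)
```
{'foo': [5, 6, 880], 'bar': [3, 7, 7]}
{'foo': [5, 6, 880], 'bar': [3, 7, 7], 'baz': [37, 13]}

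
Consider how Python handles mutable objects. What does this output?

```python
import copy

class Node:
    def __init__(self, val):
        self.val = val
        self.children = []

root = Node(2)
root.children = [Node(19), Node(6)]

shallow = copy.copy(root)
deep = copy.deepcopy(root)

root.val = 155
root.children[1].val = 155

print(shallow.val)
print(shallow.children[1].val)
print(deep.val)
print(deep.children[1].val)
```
2
155
2
6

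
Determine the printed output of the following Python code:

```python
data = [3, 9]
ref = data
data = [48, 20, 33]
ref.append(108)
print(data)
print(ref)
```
[48, 20, 33]
[3, 9, 108]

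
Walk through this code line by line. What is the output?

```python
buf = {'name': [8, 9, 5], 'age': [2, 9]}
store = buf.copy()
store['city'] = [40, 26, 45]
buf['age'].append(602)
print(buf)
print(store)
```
{'name': [8, 9, 5], 'age': [2, 9, 602]}
{'name': [8, 9, 5], 'age': [2, 9, 602], 'city': [40, 26, 45]}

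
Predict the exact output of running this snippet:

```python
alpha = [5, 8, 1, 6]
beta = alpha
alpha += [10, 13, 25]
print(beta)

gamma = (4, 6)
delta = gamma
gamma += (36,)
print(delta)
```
[5, 8, 1, 6, 10, 13, 25]
(4, 6)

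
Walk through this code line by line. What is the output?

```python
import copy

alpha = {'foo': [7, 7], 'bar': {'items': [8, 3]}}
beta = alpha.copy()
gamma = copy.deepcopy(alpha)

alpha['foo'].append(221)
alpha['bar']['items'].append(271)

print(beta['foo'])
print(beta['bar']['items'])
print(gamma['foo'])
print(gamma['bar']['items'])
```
[7, 7, 221]
[8, 3, 271]
[7, 7]
[8, 3]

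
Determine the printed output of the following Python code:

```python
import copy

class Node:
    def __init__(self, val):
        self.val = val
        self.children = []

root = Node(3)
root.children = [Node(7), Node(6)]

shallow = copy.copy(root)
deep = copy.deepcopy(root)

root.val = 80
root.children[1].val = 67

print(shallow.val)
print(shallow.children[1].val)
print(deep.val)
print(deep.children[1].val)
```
3
67
3
6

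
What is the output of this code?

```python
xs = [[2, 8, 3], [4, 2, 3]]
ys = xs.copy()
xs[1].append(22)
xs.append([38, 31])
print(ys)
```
[[2, 8, 3], [4, 2, 3, 22]]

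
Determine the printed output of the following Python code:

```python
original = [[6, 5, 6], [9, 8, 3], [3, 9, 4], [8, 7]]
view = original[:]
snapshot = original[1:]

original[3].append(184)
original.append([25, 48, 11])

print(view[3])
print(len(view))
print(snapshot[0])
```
[8, 7, 184]
4
[9, 8, 3]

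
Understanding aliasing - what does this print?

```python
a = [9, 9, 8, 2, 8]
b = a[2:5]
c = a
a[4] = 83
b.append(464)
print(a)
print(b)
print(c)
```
[9, 9, 8, 2, 83]
[8, 2, 8, 464]
[9, 9, 8, 2, 83]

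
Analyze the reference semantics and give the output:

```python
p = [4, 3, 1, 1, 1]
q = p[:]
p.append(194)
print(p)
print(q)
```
[4, 3, 1, 1, 1, 194]
[4, 3, 1, 1, 1]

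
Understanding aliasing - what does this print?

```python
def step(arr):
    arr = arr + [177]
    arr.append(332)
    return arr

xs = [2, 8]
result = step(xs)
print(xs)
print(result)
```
[2, 8]
[2, 8, 177, 332]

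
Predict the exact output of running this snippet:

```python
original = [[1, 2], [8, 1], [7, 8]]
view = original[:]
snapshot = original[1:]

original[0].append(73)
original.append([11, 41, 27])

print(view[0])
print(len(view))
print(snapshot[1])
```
[1, 2, 73]
3
[7, 8]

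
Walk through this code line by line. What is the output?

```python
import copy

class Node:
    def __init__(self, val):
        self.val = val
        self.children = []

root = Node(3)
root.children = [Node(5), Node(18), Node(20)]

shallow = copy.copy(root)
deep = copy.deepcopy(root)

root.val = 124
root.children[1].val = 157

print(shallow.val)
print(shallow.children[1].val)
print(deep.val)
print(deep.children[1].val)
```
3
157
3
18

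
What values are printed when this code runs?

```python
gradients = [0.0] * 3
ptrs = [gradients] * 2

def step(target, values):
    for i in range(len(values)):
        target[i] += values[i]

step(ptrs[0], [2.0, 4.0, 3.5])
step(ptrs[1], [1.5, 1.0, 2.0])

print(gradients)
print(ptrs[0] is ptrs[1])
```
[3.5, 5.0, 5.5]
True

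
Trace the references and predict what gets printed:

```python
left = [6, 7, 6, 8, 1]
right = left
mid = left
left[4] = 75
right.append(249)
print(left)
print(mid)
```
[6, 7, 6, 8, 75, 249]
[6, 7, 6, 8, 75, 249]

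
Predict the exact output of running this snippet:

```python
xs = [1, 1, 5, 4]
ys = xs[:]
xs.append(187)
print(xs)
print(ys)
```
[1, 1, 5, 4, 187]
[1, 1, 5, 4]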